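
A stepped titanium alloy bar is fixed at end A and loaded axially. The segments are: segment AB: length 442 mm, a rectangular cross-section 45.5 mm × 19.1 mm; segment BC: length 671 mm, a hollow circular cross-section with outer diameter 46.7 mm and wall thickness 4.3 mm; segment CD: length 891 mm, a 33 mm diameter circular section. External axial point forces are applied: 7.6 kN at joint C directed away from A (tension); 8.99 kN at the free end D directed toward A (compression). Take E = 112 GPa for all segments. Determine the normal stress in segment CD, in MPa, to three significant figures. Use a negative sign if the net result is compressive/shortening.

Internal axial forces (sectioning from the free end, tension +): N_CD = -8.99 kN, N_BC = -1.39 kN, N_AB = -1.39 kN.
A_CD = 855.3 mm².
σ_CD = N_CD/A_CD = -8990/855.3 = -10.51 MPa.

-10.5 MPa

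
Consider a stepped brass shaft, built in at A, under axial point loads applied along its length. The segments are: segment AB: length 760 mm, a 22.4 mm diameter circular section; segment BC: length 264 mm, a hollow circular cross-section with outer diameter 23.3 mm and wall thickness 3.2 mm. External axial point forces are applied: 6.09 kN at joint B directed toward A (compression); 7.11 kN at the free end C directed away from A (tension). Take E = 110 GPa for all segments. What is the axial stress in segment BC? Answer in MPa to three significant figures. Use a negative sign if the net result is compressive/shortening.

35.2 MPa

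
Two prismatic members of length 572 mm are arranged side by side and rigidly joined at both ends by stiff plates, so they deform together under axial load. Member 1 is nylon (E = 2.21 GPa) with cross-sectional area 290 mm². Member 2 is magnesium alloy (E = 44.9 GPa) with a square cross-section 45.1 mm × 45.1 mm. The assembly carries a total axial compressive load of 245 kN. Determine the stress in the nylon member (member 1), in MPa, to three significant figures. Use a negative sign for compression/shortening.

-5.89 MPa

A_2 = 2034 mm².
Equal strain + equilibrium ⇒ each member carries load in proportion to AE: A₁E₁ = 640900 N, A₂E₂ = 91330000 N, ΣAE = 91970000 N.
σ₁ = P·E₁/ΣAE = -245000·2210/91970000 = -5.887 MPa.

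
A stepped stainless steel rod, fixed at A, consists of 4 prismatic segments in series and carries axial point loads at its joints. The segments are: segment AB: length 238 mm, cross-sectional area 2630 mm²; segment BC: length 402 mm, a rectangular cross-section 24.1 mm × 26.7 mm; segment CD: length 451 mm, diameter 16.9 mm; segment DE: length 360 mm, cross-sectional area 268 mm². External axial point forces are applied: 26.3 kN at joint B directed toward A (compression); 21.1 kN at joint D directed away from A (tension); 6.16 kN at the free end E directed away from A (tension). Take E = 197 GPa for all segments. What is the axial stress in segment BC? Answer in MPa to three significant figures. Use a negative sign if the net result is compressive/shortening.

Internal axial forces (sectioning from the free end, tension +): N_DE = 6.16 kN, N_CD = 27.26 kN, N_BC = 27.26 kN, N_AB = 0.96 kN.
A_BC = 643.5 mm².
σ_BC = N_BC/A_BC = 27260/643.5 = 42.36 MPa.

42.4 MPa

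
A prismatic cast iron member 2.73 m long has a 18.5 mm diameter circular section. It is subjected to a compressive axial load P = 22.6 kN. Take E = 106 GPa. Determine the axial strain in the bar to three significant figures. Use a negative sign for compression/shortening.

A = 268.8 mm².
σ = N/A = -84.08 MPa; ε = σ/E = -84.08/106000 = -7.932e-04.

-7.93e-04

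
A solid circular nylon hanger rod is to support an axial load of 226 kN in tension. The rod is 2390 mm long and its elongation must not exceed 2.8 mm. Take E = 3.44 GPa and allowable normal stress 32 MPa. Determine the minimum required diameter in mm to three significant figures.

267 mm

Required area A ≥ P/σ_allow = 226000/32 = 7062 mm².
For a solid circular section, d ≥ √(4A/π) = 94.83 mm.
Elongation limit: A ≥ PL/(Eδ_allow) = 226000·2390/(3440·2.8) = 56080 mm² ⇒ d ≥ 267.2 mm.
The elongation limit governs.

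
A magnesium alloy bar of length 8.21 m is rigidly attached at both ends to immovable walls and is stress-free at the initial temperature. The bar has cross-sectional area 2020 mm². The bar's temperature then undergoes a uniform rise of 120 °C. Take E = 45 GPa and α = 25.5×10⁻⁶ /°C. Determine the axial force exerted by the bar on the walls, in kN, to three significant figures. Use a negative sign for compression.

-278 kN

Free thermal expansion αLΔT = 25.5e-6 · 8210 · 120 = 25.12 mm.
The walls impose strain ε = −(25.12)/8210 = -3.0600e-03; σ = Eε = 45000 · -3.0600e-03 = -137.7 MPa.
Wall reaction R = σ·A = -137.7·2020 = -278200 N = -278.2 kN.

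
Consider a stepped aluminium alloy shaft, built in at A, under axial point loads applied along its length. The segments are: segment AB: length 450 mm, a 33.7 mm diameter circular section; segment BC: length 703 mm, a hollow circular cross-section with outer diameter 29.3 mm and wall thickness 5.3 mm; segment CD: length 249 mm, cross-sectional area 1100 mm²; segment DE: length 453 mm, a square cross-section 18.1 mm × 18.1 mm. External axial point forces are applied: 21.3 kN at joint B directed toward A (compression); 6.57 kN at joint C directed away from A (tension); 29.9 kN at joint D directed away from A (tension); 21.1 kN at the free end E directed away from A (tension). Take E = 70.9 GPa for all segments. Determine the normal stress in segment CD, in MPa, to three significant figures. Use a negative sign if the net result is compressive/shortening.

Internal axial forces (sectioning from the free end, tension +): N_DE = 21.1 kN, N_CD = 51 kN, N_BC = 57.57 kN, N_AB = 36.27 kN.
σ_CD = N_CD/A_CD = 51000/1100 = 46.36 MPa.

46.4 MPa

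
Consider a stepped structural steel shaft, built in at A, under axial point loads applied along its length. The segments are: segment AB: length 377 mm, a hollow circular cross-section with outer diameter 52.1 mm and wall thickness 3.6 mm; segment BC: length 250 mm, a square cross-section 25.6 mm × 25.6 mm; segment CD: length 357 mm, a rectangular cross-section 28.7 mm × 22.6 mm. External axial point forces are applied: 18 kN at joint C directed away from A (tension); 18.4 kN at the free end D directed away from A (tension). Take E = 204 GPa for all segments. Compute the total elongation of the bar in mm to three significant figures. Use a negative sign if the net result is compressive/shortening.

0.240 mm

Internal axial forces (sectioning from the free end, tension +): N_CD = 18.4 kN, N_BC = 36.4 kN, N_AB = 36.4 kN.
A_AB = 548.5 mm².
A_BC = 655.4 mm².
A_CD = 648.6 mm².
δ_AB = 36400·377/(548.5·204000) = 0.1226 mm
δ_BC = 36400·250/(655.4·204000) = 0.06807 mm
δ_CD = 18400·357/(648.6·204000) = 0.04964 mm
δ = Σδ_i = 0.2403 mm.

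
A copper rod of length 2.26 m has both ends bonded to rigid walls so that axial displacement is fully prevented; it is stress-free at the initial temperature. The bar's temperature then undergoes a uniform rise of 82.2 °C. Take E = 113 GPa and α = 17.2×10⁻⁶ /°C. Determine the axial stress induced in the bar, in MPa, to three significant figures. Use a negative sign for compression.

-160 MPa

Free thermal expansion αLΔT = 17.2e-6 · 2260 · 82.2 = 3.195 mm.
The walls impose strain ε = −(3.195)/2260 = -1.4138e-03; σ = Eε = 113000 · -1.4138e-03 = -159.8 MPa.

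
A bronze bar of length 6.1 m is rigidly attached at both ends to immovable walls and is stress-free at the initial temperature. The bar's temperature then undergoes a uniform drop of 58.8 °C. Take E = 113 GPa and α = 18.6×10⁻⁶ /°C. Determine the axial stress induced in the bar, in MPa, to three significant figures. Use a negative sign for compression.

124 MPa

Free thermal expansion αLΔT = 18.6e-6 · 6100 · -58.8 = -6.671 mm.
The walls impose strain ε = −(-6.671)/6100 = 1.0937e-03; σ = Eε = 113000 · 1.0937e-03 = 123.6 MPa.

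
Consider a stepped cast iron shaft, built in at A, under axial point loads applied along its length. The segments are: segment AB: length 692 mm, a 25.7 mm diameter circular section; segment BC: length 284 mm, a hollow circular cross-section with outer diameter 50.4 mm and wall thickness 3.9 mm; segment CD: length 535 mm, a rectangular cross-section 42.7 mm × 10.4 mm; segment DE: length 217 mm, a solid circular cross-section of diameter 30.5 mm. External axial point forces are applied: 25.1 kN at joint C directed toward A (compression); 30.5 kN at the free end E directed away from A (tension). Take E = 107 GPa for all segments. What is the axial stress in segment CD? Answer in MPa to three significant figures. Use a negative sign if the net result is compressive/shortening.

68.7 MPa

Internal axial forces (sectioning from the free end, tension +): N_DE = 30.5 kN, N_CD = 30.5 kN, N_BC = 5.4 kN, N_AB = 5.4 kN.
A_CD = 444.1 mm².
σ_CD = N_CD/A_CD = 30500/444.1 = 68.68 MPa.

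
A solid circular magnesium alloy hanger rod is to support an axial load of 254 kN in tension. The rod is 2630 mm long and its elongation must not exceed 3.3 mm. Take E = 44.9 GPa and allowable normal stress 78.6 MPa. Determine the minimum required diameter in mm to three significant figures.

75.8 mm

Required area A ≥ P/σ_allow = 254000/78.6 = 3232 mm².
For a solid circular section, d ≥ √(4A/π) = 64.14 mm.
Elongation limit: A ≥ PL/(Eδ_allow) = 254000·2630/(44900·3.3) = 4508 mm² ⇒ d ≥ 75.77 mm.
The elongation limit governs.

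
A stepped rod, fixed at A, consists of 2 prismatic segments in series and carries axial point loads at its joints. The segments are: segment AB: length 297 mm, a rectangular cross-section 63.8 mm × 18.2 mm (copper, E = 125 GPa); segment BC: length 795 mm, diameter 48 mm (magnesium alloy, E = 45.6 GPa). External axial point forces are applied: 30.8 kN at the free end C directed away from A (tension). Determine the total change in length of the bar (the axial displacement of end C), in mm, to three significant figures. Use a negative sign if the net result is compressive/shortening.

Internal axial forces (sectioning from the free end, tension +): N_BC = 30.8 kN, N_AB = 30.8 kN.
A_AB = 1161 mm².
A_BC = 1810 mm².
δ_AB = 30800·297/(1161·125000) = 0.06302 mm
δ_BC = 30800·795/(1810·45600) = 0.2967 mm
δ = Σδ_i = 0.3598 mm.

0.360 mm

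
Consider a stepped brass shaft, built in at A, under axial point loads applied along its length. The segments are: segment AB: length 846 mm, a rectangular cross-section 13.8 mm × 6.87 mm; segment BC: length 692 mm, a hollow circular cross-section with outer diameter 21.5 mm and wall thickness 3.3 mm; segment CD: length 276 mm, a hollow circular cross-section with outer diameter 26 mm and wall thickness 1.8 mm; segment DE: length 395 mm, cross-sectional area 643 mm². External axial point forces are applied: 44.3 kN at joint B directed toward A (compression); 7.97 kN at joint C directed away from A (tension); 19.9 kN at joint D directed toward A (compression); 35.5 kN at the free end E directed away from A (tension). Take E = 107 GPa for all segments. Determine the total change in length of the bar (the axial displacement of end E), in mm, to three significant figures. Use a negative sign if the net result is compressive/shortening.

Internal axial forces (sectioning from the free end, tension +): N_DE = 35.5 kN, N_CD = 15.6 kN, N_BC = 23.57 kN, N_AB = -20.73 kN.
A_AB = 94.81 mm².
A_BC = 188.7 mm².
A_CD = 136.8 mm².
δ_AB = -20730·846/(94.81·107000) = -1.729 mm
δ_BC = 23570·692/(188.7·107000) = 0.8079 mm
δ_CD = 15600·276/(136.8·107000) = 0.294 mm
δ_DE = 35500·395/(643·107000) = 0.2038 mm
δ = Σδ_i = -0.4231 mm.

-0.423 mm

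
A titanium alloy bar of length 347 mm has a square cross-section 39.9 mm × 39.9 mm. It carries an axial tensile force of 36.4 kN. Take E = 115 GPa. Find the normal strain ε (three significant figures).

1.99e-04

A = 1592 mm².
σ = N/A = 22.86 MPa; ε = σ/E = 22.86/115000 = 1.988e-04.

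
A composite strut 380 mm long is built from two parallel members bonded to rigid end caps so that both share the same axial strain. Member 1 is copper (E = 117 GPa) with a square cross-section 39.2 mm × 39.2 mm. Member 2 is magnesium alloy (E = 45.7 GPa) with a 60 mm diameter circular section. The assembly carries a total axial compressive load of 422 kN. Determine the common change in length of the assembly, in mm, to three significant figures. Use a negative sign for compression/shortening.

A_1 = 1537 mm².
A_2 = 2827 mm².
Equal strain + equilibrium ⇒ each member carries load in proportion to AE: A₁E₁ = 179800000 N, A₂E₂ = 129200000 N, ΣAE = 309000000 N.
δ = PL/ΣAE = -422000·380/309000000 = -0.519 mm.

-0.519 mm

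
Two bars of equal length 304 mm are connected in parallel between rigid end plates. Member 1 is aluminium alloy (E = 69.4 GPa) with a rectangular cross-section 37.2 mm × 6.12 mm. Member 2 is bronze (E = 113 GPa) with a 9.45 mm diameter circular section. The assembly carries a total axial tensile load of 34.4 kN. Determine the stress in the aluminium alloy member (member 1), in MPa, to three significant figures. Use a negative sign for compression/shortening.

101 MPa

A_1 = 227.7 mm².
A_2 = 70.14 mm².
Equal strain + equilibrium ⇒ each member carries load in proportion to AE: A₁E₁ = 15800000 N, A₂E₂ = 7926000 N, ΣAE = 23730000 N.
σ₁ = P·E₁/ΣAE = 34400·69400/23730000 = 100.6 MPa.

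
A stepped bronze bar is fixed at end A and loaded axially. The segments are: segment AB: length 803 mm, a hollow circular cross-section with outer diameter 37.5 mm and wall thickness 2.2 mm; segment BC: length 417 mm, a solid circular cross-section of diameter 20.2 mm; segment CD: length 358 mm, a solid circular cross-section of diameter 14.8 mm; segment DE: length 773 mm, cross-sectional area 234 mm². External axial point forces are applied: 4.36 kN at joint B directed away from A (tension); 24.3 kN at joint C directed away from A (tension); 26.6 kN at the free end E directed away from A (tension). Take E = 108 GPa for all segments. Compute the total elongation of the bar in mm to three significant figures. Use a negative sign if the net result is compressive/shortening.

3.62 mm

Internal axial forces (sectioning from the free end, tension +): N_DE = 26.6 kN, N_CD = 26.6 kN, N_BC = 50.9 kN, N_AB = 55.26 kN.
A_AB = 244 mm².
A_BC = 320.5 mm².
A_CD = 172 mm².
δ_AB = 55260·803/(244·108000) = 1.684 mm
δ_BC = 50900·417/(320.5·108000) = 0.6132 mm
δ_CD = 26600·358/(172·108000) = 0.5125 mm
δ_DE = 26600·773/(234·108000) = 0.8136 mm
δ = Σδ_i = 3.623 mm.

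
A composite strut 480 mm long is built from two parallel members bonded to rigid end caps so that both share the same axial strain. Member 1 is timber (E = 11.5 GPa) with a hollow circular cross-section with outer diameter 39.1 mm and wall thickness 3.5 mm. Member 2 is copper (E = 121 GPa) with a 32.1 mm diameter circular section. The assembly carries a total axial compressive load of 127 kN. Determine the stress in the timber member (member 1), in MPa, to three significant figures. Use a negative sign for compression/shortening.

-14.3 MPa

A_1 = 391.4 mm².
A_2 = 809.3 mm².
Equal strain + equilibrium ⇒ each member carries load in proportion to AE: A₁E₁ = 4502000 N, A₂E₂ = 97920000 N, ΣAE = 102400000 N.
σ₁ = P·E₁/ΣAE = -127000·11500/102400000 = -14.26 MPa.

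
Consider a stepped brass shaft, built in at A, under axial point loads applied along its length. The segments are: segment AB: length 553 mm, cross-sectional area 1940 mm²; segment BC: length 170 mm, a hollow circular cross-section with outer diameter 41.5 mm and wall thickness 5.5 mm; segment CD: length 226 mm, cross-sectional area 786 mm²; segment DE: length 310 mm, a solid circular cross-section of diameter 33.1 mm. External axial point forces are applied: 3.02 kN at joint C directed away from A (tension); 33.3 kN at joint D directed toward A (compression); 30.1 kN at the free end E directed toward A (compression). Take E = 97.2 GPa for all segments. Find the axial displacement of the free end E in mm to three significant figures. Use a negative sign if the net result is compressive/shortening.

Internal axial forces (sectioning from the free end, tension +): N_DE = -30.1 kN, N_CD = -63.4 kN, N_BC = -60.38 kN, N_AB = -60.38 kN.
A_BC = 622 mm².
A_DE = 860.5 mm².
δ_AB = -60380·553/(1940·97200) = -0.1771 mm
δ_BC = -60380·170/(622·97200) = -0.1698 mm
δ_CD = -63400·226/(786·97200) = -0.1875 mm
δ_DE = -30100·310/(860.5·97200) = -0.1116 mm
δ = Σδ_i = -0.646 mm.

-0.646 mm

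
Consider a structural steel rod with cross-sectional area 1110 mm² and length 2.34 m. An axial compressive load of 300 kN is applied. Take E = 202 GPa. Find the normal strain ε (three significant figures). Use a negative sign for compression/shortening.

-0.00134

σ = N/A = -270.3 MPa; ε = σ/E = -270.3/202000 = -1.338e-03.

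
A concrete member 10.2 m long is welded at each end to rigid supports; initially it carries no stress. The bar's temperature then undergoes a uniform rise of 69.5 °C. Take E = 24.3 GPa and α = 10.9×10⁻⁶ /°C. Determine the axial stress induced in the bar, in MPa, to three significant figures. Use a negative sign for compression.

Free thermal expansion αLΔT = 10.9e-6 · 10200 · 69.5 = 7.727 mm.
The walls impose strain ε = −(7.727)/10200 = -7.5755e-04; σ = Eε = 24300 · -7.5755e-04 = -18.41 MPa.

-18.4 MPa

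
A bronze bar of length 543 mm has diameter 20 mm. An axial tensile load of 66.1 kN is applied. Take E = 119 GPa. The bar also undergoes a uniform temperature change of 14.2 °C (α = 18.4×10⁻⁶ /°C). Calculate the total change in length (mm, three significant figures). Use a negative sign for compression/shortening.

1.10 mm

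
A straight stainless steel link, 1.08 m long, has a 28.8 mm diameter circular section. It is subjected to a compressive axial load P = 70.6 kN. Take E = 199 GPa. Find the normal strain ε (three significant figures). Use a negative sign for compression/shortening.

-5.45e-04

A = 651.4 mm².
σ = N/A = -108.4 MPa; ε = σ/E = -108.4/199000 = -5.446e-04.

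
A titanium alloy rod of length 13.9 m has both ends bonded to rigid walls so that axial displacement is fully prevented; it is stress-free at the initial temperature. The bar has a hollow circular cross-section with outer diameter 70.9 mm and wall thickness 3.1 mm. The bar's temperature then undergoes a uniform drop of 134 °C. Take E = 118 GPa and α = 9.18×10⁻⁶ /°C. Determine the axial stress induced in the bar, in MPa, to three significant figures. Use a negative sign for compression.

Free thermal expansion αLΔT = 9.18e-6 · 13900 · -134 = -17.1 mm.
The walls impose strain ε = −(-17.1)/13900 = 1.2301e-03; σ = Eε = 118000 · 1.2301e-03 = 145.2 MPa.

145 MPa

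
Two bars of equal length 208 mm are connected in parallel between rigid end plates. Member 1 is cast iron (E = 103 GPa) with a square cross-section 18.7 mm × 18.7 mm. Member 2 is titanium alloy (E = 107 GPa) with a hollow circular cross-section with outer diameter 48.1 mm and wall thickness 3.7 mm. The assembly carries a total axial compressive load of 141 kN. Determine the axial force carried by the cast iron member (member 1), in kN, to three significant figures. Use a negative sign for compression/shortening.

-55.7 kN

A_1 = 349.7 mm².
A_2 = 516.1 mm².
Equal strain + equilibrium ⇒ each member carries load in proportion to AE: A₁E₁ = 36020000 N, A₂E₂ = 55220000 N, ΣAE = 91240000 N.
F₁ = P·A₁E₁/ΣAE = -141000·36020000/91240000 = -55660 N.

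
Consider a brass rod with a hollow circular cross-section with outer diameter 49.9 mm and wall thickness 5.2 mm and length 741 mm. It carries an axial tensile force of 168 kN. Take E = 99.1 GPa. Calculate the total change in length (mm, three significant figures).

A = 730.2 mm².
δ_mech = NL/(AE) = 168000·741/(730.2·99100) = 1.72 mm.

1.72 mm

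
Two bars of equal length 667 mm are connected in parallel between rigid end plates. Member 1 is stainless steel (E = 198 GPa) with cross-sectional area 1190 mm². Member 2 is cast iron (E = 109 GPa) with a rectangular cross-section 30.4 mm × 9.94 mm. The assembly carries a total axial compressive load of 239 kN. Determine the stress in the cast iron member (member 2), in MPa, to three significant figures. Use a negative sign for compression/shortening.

-97.0 MPa

A_2 = 302.2 mm².
Equal strain + equilibrium ⇒ each member carries load in proportion to AE: A₁E₁ = 235600000 N, A₂E₂ = 32940000 N, ΣAE = 268600000 N.
σ₂ = P·E₂/ΣAE = -239000·109000/268600000 = -97 MPa.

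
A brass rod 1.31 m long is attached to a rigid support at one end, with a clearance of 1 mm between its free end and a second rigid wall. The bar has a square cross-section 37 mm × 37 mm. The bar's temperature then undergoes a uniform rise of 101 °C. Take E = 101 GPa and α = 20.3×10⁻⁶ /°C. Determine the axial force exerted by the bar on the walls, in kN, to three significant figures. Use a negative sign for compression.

Free thermal expansion αLΔT = 20.3e-6 · 1310 · 101 = 2.686 mm.
The walls engage after the gap closes; constrained expansion = 2.686 − 1 = 1.686 mm.
The walls impose strain ε = −(1.686)/1310 = -1.2869e-03; σ = Eε = 101000 · -1.2869e-03 = -130 MPa.
Wall reaction R = σ·A = -130·1369 = -177900 N = -177.9 kN.

-178 kN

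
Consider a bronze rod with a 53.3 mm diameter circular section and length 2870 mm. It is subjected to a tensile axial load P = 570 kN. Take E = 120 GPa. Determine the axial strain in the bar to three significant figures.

0.00213

A = 2231 mm².
σ = N/A = 255.5 MPa; ε = σ/E = 255.5/120000 = 2.129e-03.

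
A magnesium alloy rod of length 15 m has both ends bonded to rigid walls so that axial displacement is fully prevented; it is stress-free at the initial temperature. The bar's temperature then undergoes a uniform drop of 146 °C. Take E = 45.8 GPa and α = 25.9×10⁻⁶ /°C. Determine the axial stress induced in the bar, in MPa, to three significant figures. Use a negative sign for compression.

173 MPa

Free thermal expansion αLΔT = 25.9e-6 · 15000 · -146 = -56.72 mm.
The walls impose strain ε = −(-56.72)/15000 = 3.7814e-03; σ = Eε = 45800 · 3.7814e-03 = 173.2 MPa.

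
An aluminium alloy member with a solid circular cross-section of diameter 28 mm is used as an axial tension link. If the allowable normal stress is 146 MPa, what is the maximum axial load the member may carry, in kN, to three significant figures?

A = 615.8 mm².
P_max = σ_allow · A = 146 · 615.8 = 89900 N = 89.9 kN.

89.9 kN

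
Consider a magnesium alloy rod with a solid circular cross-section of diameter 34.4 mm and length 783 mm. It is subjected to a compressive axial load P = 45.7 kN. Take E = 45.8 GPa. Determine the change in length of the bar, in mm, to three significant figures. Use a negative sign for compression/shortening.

A = 929.4 mm².
δ_mech = NL/(AE) = -45700·783/(929.4·45800) = -0.8406 mm.

-0.841 mm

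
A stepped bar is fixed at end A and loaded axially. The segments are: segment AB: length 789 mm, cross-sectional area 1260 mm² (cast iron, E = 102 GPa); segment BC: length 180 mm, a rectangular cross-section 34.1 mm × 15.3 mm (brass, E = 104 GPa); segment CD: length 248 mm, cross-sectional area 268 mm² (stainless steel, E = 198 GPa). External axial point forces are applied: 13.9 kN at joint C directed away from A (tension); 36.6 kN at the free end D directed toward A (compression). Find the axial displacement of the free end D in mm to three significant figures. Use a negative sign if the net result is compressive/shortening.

-0.386 mm

Internal axial forces (sectioning from the free end, tension +): N_CD = -36.6 kN, N_BC = -22.7 kN, N_AB = -22.7 kN.
A_BC = 521.7 mm².
δ_AB = -22700·789/(1260·102000) = -0.1394 mm
δ_BC = -22700·180/(521.7·104000) = -0.0753 mm
δ_CD = -36600·248/(268·198000) = -0.1711 mm
δ = Σδ_i = -0.3857 mm.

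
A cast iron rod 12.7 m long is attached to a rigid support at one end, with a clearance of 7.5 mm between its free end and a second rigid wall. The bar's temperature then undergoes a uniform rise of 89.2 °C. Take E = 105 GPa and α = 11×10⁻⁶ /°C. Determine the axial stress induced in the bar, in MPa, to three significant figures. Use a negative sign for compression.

-41.0 MPa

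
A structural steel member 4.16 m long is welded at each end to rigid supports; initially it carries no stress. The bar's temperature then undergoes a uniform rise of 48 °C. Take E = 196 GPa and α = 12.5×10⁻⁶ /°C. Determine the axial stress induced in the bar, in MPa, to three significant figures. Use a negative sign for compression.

Free thermal expansion αLΔT = 12.5e-6 · 4160 · 48 = 2.496 mm.
The walls impose strain ε = −(2.496)/4160 = -6.0000e-04; σ = Eε = 196000 · -6.0000e-04 = -117.6 MPa.

-118 MPa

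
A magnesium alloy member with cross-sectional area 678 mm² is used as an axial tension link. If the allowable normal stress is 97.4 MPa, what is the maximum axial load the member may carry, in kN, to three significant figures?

P_max = σ_allow · A = 97.4 · 678 = 66040 N = 66.04 kN.

66.0 kN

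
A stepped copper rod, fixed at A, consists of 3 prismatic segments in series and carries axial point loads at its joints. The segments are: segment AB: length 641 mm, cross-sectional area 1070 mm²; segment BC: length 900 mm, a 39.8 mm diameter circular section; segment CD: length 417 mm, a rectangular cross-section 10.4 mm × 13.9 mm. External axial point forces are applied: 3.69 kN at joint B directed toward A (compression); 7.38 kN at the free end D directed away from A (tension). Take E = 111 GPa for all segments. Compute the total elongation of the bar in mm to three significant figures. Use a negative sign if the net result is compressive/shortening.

0.260 mm

Internal axial forces (sectioning from the free end, tension +): N_CD = 7.38 kN, N_BC = 7.38 kN, N_AB = 3.69 kN.
A_BC = 1244 mm².
A_CD = 144.6 mm².
δ_AB = 3690·641/(1070·111000) = 0.01991 mm
δ_BC = 7380·900/(1244·111000) = 0.0481 mm
δ_CD = 7380·417/(144.6·111000) = 0.1918 mm
δ = Σδ_i = 0.2598 mm.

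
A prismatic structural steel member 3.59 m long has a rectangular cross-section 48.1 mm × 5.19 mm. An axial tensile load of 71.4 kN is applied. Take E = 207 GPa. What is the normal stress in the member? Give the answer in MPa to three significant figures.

286 MPa

A = 249.6 mm².
σ = N/A = 71400/249.6 = 286 MPa.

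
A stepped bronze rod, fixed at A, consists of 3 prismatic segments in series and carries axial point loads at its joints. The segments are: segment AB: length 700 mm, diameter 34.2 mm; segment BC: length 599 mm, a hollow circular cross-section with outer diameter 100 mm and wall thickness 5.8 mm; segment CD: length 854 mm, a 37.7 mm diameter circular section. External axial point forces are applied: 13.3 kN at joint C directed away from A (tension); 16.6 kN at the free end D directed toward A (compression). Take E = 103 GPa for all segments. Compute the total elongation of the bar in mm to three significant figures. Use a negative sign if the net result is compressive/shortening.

Internal axial forces (sectioning from the free end, tension +): N_CD = -16.6 kN, N_BC = -3.3 kN, N_AB = -3.3 kN.
A_AB = 918.6 mm².
A_BC = 1716 mm².
A_CD = 1116 mm².
δ_AB = -3300·700/(918.6·103000) = -0.02441 mm
δ_BC = -3300·599/(1716·103000) = -0.01118 mm
δ_CD = -16600·854/(1116·103000) = -0.1233 mm
δ = Σδ_i = -0.1589 mm.

-0.159 mm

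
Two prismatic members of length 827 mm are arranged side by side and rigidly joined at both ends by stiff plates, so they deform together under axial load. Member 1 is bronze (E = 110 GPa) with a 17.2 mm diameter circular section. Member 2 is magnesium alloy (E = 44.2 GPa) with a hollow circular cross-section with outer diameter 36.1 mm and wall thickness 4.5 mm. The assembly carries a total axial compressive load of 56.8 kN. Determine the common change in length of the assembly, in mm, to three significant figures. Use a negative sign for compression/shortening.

-1.04 mm

A_1 = 232.4 mm².
A_2 = 446.7 mm².
Equal strain + equilibrium ⇒ each member carries load in proportion to AE: A₁E₁ = 25560000 N, A₂E₂ = 19750000 N, ΣAE = 45300000 N.
δ = PL/ΣAE = -56800·827/45300000 = -1.037 mm.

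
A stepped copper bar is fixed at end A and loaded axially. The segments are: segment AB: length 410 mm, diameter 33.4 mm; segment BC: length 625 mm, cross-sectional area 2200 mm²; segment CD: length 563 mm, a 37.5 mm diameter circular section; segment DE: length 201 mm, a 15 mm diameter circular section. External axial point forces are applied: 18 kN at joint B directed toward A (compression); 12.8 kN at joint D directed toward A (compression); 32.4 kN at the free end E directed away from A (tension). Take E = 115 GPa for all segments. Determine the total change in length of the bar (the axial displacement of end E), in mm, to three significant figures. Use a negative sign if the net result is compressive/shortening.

Internal axial forces (sectioning from the free end, tension +): N_DE = 32.4 kN, N_CD = 19.6 kN, N_BC = 19.6 kN, N_AB = 1.6 kN.
A_AB = 876.2 mm².
A_CD = 1104 mm².
A_DE = 176.7 mm².
δ_AB = 1600·410/(876.2·115000) = 0.006511 mm
δ_BC = 19600·625/(2200·115000) = 0.04842 mm
δ_CD = 19600·563/(1104·115000) = 0.08688 mm
δ_DE = 32400·201/(176.7·115000) = 0.3205 mm
δ = Σδ_i = 0.4623 mm.

0.462 mm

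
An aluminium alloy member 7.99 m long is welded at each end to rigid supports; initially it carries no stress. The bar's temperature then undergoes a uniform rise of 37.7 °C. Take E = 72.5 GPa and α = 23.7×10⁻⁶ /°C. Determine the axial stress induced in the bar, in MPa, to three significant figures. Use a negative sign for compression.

Free thermal expansion αLΔT = 23.7e-6 · 7990 · 37.7 = 7.139 mm.
The walls impose strain ε = −(7.139)/7990 = -8.9349e-04; σ = Eε = 72500 · -8.9349e-04 = -64.78 MPa.

-64.8 MPa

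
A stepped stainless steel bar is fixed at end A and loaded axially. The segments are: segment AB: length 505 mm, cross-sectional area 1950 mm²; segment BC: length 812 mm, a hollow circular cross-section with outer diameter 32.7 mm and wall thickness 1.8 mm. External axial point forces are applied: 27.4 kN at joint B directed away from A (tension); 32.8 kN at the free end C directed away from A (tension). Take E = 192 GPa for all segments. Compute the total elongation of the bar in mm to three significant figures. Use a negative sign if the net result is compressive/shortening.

Internal axial forces (sectioning from the free end, tension +): N_BC = 32.8 kN, N_AB = 60.2 kN.
A_BC = 174.7 mm².
δ_AB = 60200·505/(1950·192000) = 0.0812 mm
δ_BC = 32800·812/(174.7·192000) = 0.7939 mm
δ = Σδ_i = 0.8751 mm.

0.875 mm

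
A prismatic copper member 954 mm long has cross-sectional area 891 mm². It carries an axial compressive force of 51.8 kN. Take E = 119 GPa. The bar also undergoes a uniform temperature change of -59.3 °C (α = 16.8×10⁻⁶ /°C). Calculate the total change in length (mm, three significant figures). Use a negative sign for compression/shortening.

-1.42 mm

δ_mech = NL/(AE) = -51800·954/(891·119000) = -0.4661 mm.
δ_thermal = αLΔT = 16.8e-6·954·-59.3 = -0.9504 mm.
δ = δ_mech + δ_thermal = -1.416 mm.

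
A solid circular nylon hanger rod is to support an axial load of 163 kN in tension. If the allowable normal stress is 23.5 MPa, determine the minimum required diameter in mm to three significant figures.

Required area A ≥ P/σ_allow = 163000/23.5 = 6936 mm².
For a solid circular section, d ≥ √(4A/π) = 93.98 mm.

94.0 mm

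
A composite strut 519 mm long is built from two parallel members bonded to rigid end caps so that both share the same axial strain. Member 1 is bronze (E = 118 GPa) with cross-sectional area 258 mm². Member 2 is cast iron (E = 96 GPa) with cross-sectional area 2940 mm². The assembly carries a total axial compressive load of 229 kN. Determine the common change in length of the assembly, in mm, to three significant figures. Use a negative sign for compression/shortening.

-0.380 mm

Equal strain + equilibrium ⇒ each member carries load in proportion to AE: A₁E₁ = 30440000 N, A₂E₂ = 282200000 N, ΣAE = 312700000 N.
δ = PL/ΣAE = -229000·519/312700000 = -0.3801 mm.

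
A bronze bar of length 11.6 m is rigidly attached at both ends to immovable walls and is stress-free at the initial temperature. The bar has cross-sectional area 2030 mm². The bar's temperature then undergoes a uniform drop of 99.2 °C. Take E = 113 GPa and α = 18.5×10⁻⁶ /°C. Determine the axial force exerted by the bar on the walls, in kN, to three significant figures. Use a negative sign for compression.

421 kN

Free thermal expansion αLΔT = 18.5e-6 · 11600 · -99.2 = -21.29 mm.
The walls impose strain ε = −(-21.29)/11600 = 1.8352e-03; σ = Eε = 113000 · 1.8352e-03 = 207.4 MPa.
Wall reaction R = σ·A = 207.4·2030 = 421000 N = 421 kN.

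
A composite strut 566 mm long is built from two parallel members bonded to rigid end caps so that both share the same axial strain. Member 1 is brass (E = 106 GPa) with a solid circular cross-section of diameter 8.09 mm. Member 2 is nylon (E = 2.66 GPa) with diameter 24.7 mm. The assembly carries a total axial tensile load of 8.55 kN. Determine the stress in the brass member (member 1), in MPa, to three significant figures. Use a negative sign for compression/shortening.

135 MPa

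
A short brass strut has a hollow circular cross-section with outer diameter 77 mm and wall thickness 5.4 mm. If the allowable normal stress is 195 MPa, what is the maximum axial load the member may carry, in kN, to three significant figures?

237 kN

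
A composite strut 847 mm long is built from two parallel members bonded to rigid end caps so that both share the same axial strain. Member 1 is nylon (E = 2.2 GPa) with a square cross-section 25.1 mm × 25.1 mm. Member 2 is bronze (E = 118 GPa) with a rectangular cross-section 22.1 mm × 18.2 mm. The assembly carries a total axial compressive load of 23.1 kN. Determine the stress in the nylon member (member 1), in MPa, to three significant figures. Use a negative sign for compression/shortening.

-1.04 MPa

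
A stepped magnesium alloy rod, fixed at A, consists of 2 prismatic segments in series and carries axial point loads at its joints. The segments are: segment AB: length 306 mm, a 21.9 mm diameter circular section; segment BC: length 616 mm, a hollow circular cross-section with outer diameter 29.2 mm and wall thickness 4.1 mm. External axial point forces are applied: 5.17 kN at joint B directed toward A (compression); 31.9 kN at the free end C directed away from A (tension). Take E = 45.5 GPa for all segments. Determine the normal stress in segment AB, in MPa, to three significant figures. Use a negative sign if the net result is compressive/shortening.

71.0 MPa

Internal axial forces (sectioning from the free end, tension +): N_BC = 31.9 kN, N_AB = 26.73 kN.
A_AB = 376.7 mm².
σ_AB = N_AB/A_AB = 26730/376.7 = 70.96 MPa.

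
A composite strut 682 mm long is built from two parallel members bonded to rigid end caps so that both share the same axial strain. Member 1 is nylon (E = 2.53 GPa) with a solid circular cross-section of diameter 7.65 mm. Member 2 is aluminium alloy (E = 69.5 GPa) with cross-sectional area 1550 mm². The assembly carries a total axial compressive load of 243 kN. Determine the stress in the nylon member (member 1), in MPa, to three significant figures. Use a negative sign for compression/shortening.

-5.70 MPa

A_1 = 45.96 mm².
Equal strain + equilibrium ⇒ each member carries load in proportion to AE: A₁E₁ = 116300 N, A₂E₂ = 107700000 N, ΣAE = 107800000 N.
σ₁ = P·E₁/ΣAE = -243000·2530/107800000 = -5.701 MPa.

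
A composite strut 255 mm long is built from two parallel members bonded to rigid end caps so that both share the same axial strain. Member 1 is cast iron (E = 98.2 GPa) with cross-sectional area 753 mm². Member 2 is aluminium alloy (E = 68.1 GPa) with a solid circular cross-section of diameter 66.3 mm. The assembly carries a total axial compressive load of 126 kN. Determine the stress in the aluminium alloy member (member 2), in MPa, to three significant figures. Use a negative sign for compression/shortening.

A_2 = 3452 mm².
Equal strain + equilibrium ⇒ each member carries load in proportion to AE: A₁E₁ = 73940000 N, A₂E₂ = 235100000 N, ΣAE = 309100000 N.
σ₂ = P·E₂/ΣAE = -126000·68100/309100000 = -27.76 MPa.

-27.8 MPa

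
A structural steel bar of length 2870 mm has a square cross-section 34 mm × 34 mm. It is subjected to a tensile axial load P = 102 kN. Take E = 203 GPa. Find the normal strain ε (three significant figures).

A = 1156 mm².
σ = N/A = 88.24 MPa; ε = σ/E = 88.24/203000 = 4.347e-04.

4.35e-04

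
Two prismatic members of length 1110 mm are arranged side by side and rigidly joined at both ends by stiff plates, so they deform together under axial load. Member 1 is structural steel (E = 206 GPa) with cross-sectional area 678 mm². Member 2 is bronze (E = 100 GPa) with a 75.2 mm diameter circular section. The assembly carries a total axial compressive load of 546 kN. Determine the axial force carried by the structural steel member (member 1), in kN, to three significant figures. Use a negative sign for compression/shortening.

-131 kN

A_2 = 4441 mm².
Equal strain + equilibrium ⇒ each member carries load in proportion to AE: A₁E₁ = 139700000 N, A₂E₂ = 444100000 N, ΣAE = 583800000 N.
F₁ = P·A₁E₁/ΣAE = -546000·139700000/583800000 = -130600 N.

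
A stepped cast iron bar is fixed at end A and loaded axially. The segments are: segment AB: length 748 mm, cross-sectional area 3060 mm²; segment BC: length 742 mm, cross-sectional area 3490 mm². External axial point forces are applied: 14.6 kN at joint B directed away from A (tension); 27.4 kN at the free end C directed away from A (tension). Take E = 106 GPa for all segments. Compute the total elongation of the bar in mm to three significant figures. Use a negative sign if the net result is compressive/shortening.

Internal axial forces (sectioning from the free end, tension +): N_BC = 27.4 kN, N_AB = 42 kN.
δ_AB = 42000·748/(3060·106000) = 0.09686 mm
δ_BC = 27400·742/(3490·106000) = 0.05496 mm
δ = Σδ_i = 0.1518 mm.

0.152 mm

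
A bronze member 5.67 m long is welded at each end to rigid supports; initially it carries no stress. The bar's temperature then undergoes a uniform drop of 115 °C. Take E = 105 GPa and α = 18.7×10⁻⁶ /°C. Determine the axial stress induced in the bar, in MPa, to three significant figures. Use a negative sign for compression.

226 MPa

Free thermal expansion αLΔT = 18.7e-6 · 5670 · -115 = -12.19 mm.
The walls impose strain ε = −(-12.19)/5670 = 2.1505e-03; σ = Eε = 105000 · 2.1505e-03 = 225.8 MPa.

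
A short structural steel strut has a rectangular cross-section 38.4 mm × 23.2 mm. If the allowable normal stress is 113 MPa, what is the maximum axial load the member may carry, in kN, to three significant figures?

A = 890.9 mm².
P_max = σ_allow · A = 113 · 890.9 = 100700 N = 100.7 kN.

101 kN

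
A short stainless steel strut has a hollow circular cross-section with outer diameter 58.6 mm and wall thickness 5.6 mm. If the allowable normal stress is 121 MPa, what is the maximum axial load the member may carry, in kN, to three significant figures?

113 kN

A = 932.4 mm².
P_max = σ_allow · A = 121 · 932.4 = 112800 N = 112.8 kN.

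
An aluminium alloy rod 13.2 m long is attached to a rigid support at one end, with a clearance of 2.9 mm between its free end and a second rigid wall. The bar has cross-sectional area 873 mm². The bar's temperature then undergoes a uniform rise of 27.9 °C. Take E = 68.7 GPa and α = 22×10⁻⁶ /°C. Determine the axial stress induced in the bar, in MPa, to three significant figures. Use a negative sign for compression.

-27.1 MPa

Free thermal expansion αLΔT = 22e-6 · 13200 · 27.9 = 8.102 mm.
The walls engage after the gap closes; constrained expansion = 8.102 − 2.9 = 5.202 mm.
The walls impose strain ε = −(5.202)/13200 = -3.9410e-04; σ = Eε = 68700 · -3.9410e-04 = -27.07 MPa.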